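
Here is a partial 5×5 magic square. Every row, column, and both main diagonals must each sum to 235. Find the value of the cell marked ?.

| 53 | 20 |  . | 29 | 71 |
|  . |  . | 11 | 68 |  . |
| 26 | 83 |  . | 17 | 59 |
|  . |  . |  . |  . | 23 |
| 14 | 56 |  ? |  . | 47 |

Row 1 must total 235; the given cells sum to 173, so (1,3) = 62.
Row 3: 26 + 83 + 17 + 59 + ? = 235, so (3,3) = 50.
Column 5 needs 235; the known cells sum to 200, so (2,5) = 35.
Anti-diagonal must total 235; the given cells sum to 203, so (4,2) = 32.
Column 2 needs 235; the known cells sum to 191, so (2,2) = 44.
The remaining cell in main diagonal is (4,4) = 235 − 194 = 41.
From row 2, 235 − (44 + 11 + 68 + 35) gives (2,1) = 77.
From column 1, 235 − (53 + 77 + 26 + 14) gives (4,1) = 65.
Column 4 needs 235; the known cells sum to 155, so (5,4) = 80.
Row 4 must total 235; the given cells sum to 161, so (4,3) = 74.
The remaining cell in row 5 is (5,3) = 235 − 197 = 38.

38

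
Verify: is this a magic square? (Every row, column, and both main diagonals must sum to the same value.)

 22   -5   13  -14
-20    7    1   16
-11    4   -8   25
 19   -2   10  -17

No — column 4 sums to 10 but row 2 sums to 4.

Row 1: 22 + (-5) + 13 + (-14) = 16.
Row 2: -20 + 7 + 1 + 16 = 4.
Row 3: -11 + 4 + (-8) + 25 = 10.
Row 4: 19 + (-2) + 10 + (-17) = 10.
Column 1: 22 + (-20) + (-11) + 19 = 10.
Column 2: -5 + 7 + 4 + (-2) = 4.
Column 3: 13 + 1 + (-8) + 10 = 16.
Column 4: -14 + 16 + 25 + (-17) = 10.
Main diagonal: 22 + 7 + (-8) + (-17) = 4.
Anti-diagonal: -14 + 1 + 4 + 19 = 10.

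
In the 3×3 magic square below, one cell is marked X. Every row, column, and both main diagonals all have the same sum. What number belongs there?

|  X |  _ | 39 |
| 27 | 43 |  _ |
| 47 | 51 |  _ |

55

Anti-diagonal is complete and sums to 129; that is the magic constant.
Using row 2: 27 + 43 + ? → (2,3) = 129 − 70 = 59.
The remaining cell in row 3 is (3,3) = 129 − 98 = 31.
Column 1 must total 129; the given cells sum to 74, so (1,1) = 55.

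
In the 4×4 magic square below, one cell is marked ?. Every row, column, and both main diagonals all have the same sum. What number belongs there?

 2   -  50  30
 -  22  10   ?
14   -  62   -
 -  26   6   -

38

Column 3 is complete and sums to 128; that is the magic constant.
Row 1 needs 128; the known cells sum to 82, so (1,2) = 46.
The remaining cell in column 2 is (3,2) = 128 − 94 = 34.
Using main diagonal: 2 + 22 + 62 + ? → (4,4) = 128 − 86 = 42.
Anti-diagonal: 30 + 10 + 34 + ? = 128, so (4,1) = 54.
Row 3 needs 128; the known cells sum to 110, so (3,4) = 18.
Column 1 needs 128; the known cells sum to 70, so (2,1) = 58.
Using column 4: 30 + 18 + 42 + ? → (2,4) = 128 − 90 = 38.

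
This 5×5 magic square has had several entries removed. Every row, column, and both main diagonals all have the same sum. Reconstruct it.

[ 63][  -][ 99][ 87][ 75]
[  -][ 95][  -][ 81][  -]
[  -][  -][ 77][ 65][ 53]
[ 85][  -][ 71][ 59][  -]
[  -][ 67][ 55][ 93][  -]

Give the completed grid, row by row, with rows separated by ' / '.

Column 4 is already complete: 87 + 81 + 65 + 59 + 93 = 385, so that is the magic constant.
From row 1, 385 − (63 + 99 + 87 + 75) gives (1,2) = 61.
The remaining cell in column 3 is (2,3) = 385 − 302 = 83.
Main diagonal: 63 + 95 + 77 + 59 + ? = 385, so (5,5) = 91.
Using row 5: 67 + 55 + 93 + 91 + ? → (5,1) = 385 − 306 = 79.
From anti-diagonal, 385 − (75 + 81 + 77 + 79) gives (4,2) = 73.
Row 4: 85 + 73 + 71 + 59 + ? = 385, so (4,5) = 97.
The remaining cell in column 2 is (3,2) = 385 − 296 = 89.
Column 5 must total 385; the given cells sum to 316, so (2,5) = 69.
From row 2, 385 − (95 + 83 + 81 + 69) gives (2,1) = 57.
Row 3 must total 385; the given cells sum to 284, so (3,1) = 101.

63 61 99 87 75 / 57 95 83 81 69 / 101 89 77 65 53 / 85 73 71 59 97 / 79 67 55 93 91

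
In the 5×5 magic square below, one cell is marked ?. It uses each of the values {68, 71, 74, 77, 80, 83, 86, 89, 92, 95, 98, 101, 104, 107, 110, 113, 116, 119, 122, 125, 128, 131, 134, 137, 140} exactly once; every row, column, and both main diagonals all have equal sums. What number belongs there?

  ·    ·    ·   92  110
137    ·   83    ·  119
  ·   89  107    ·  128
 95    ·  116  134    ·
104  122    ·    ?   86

The 25 entries sum to 2600, so each line sums to 2600/5 = 520.
Column 5 needs 520; the known cells sum to 443, so (4,5) = 77.
Row 4 needs 520; the known cells sum to 422, so (4,2) = 98.
From anti-diagonal, 520 − (110 + 107 + 98 + 104) gives (2,4) = 101.
From row 2, 520 − (137 + 83 + 101 + 119) gives (2,2) = 80.
Column 2: 80 + 89 + 98 + 122 + ? = 520, so (1,2) = 131.
The remaining cell in main diagonal is (1,1) = 520 − 407 = 113.
The remaining cell in row 1 is (1,3) = 520 − 446 = 74.
The remaining cell in column 1 is (3,1) = 520 − 449 = 71.
Column 3 must total 520; the given cells sum to 380, so (5,3) = 140.
Using row 3: 71 + 89 + 107 + 128 + ? → (3,4) = 520 − 395 = 125.
Row 5 needs 520; the known cells sum to 452, so (5,4) = 68.

68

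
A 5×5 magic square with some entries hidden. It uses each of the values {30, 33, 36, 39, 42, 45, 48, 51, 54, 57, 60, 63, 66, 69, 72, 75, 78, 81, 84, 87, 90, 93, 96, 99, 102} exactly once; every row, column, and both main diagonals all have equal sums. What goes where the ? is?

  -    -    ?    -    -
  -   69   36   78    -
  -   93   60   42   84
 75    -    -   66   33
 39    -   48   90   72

The 25 entries sum to 1650, so each line sums to 1650/5 = 330.
Row 3 must total 330; the given cells sum to 279, so (3,1) = 51.
Row 5: 39 + 48 + 90 + 72 + ? = 330, so (5,2) = 81.
Column 4 needs 330; the known cells sum to 276, so (1,4) = 54.
Main diagonal needs 330; the known cells sum to 267, so (1,1) = 63.
Column 1 needs 330; the known cells sum to 228, so (2,1) = 102.
From row 2, 330 − (102 + 69 + 36 + 78) gives (2,5) = 45.
The remaining cell in column 5 is (1,5) = 330 − 234 = 96.
Using anti-diagonal: 96 + 78 + 60 + 39 + ? → (4,2) = 330 − 273 = 57.
From row 4, 330 − (75 + 57 + 66 + 33) gives (4,3) = 99.
From column 2, 330 − (69 + 93 + 57 + 81) gives (1,2) = 30.
From column 3, 330 − (36 + 60 + 99 + 48) gives (1,3) = 87.

87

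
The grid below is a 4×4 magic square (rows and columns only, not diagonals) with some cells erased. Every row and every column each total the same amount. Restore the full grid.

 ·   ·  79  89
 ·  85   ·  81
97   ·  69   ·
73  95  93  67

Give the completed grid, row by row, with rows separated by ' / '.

Row 4 is already complete: 73 + 95 + 93 + 67 = 328, so that is the magic constant.
The remaining cell in column 3 is (2,3) = 328 − 241 = 87.
Column 4 must total 328; the given cells sum to 237, so (3,4) = 91.
Using row 2: 85 + 87 + 81 + ? → (2,1) = 328 − 253 = 75.
The remaining cell in row 3 is (3,2) = 328 − 257 = 71.
Column 1: 75 + 97 + 73 + ? = 328, so (1,1) = 83.
Column 2 must total 328; the given cells sum to 251, so (1,2) = 77.

83 77 79 89 / 75 85 87 81 / 97 71 69 91 / 73 95 93 67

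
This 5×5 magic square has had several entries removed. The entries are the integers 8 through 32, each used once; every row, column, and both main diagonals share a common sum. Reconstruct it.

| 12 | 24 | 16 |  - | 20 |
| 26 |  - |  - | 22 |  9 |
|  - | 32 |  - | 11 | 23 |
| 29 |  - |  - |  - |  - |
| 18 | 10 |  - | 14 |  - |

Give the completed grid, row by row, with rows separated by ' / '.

The entries are 8 through 32, which sum to 500, so each line sums to 500/5 = 100.
Row 1 needs 100; the known cells sum to 72, so (1,4) = 28.
From column 1, 100 − (12 + 26 + 29 + 18) gives (3,1) = 15.
Using column 4: 28 + 22 + 11 + 14 + ? → (4,4) = 100 − 75 = 25.
Row 3 needs 100; the known cells sum to 81, so (3,3) = 19.
Anti-diagonal: 20 + 22 + 19 + 18 + ? = 100, so (4,2) = 21.
Column 2 must total 100; the given cells sum to 87, so (2,2) = 13.
Using main diagonal: 12 + 13 + 19 + 25 + ? → (5,5) = 100 − 69 = 31.
Row 2 must total 100; the given cells sum to 70, so (2,3) = 30.
Row 5 needs 100; the known cells sum to 73, so (5,3) = 27.
Column 3 needs 100; the known cells sum to 92, so (4,3) = 8.
Column 5 needs 100; the known cells sum to 83, so (4,5) = 17.

12 24 16 28 20 / 26 13 30 22 9 / 15 32 19 11 23 / 29 21 8 25 17 / 18 10 27 14 31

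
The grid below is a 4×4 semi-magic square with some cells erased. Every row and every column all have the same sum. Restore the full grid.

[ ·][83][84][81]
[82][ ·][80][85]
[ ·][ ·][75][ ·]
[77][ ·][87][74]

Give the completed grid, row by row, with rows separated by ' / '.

Column 3 is already complete: 84 + 80 + 75 + 87 = 326, so that is the magic constant.
From row 1, 326 − (83 + 84 + 81) gives (1,1) = 78.
From row 2, 326 − (82 + 80 + 85) gives (2,2) = 79.
Row 4: 77 + 87 + 74 + ? = 326, so (4,2) = 88.
Column 1 needs 326; the known cells sum to 237, so (3,1) = 89.
Column 2 must total 326; the given cells sum to 250, so (3,2) = 76.
Column 4: 81 + 85 + 74 + ? = 326, so (3,4) = 86.

78 83 84 81 / 82 79 80 85 / 89 76 75 86 / 77 88 87 74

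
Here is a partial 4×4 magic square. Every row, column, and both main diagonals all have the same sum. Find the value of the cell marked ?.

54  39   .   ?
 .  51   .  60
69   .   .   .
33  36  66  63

48

Row 4 is complete and sums to 198; that is the magic constant.
Column 1 must total 198; the given cells sum to 156, so (2,1) = 42.
Column 2: 39 + 51 + 36 + ? = 198, so (3,2) = 72.
Using main diagonal: 54 + 51 + 63 + ? → (3,3) = 198 − 168 = 30.
Row 2 needs 198; the known cells sum to 153, so (2,3) = 45.
Using row 3: 69 + 72 + 30 + ? → (3,4) = 198 − 171 = 27.
Column 3: 45 + 30 + 66 + ? = 198, so (1,3) = 57.
From column 4, 198 − (60 + 27 + 63) gives (1,4) = 48.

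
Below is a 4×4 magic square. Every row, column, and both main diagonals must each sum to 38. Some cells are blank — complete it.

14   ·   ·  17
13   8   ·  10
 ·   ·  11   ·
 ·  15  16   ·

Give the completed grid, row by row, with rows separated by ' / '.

Row 2 needs 38; the known cells sum to 31, so (2,3) = 7.
Column 3 must total 38; the given cells sum to 34, so (1,3) = 4.
Main diagonal must total 38; the given cells sum to 33, so (4,4) = 5.
Row 1: 14 + 4 + 17 + ? = 38, so (1,2) = 3.
Using row 4: 15 + 16 + 5 + ? → (4,1) = 38 − 36 = 2.
The remaining cell in column 1 is (3,1) = 38 − 29 = 9.
Column 2 needs 38; the known cells sum to 26, so (3,2) = 12.
From column 4, 38 − (17 + 10 + 5) gives (3,4) = 6.

14 3 4 17 / 13 8 7 10 / 9 12 11 6 / 2 15 16 5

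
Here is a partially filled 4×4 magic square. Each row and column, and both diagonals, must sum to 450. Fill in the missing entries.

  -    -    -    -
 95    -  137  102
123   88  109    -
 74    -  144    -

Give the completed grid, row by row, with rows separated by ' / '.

From row 2, 450 − (95 + 137 + 102) gives (2,2) = 116.
From row 3, 450 − (123 + 88 + 109) gives (3,4) = 130.
From column 1, 450 − (95 + 123 + 74) gives (1,1) = 158.
From column 3, 450 − (137 + 109 + 144) gives (1,3) = 60.
Main diagonal: 158 + 116 + 109 + ? = 450, so (4,4) = 67.
Anti-diagonal must total 450; the given cells sum to 299, so (1,4) = 151.
Row 1 needs 450; the known cells sum to 369, so (1,2) = 81.
Row 4 must total 450; the given cells sum to 285, so (4,2) = 165.

158 81 60 151 / 95 116 137 102 / 123 88 109 130 / 74 165 144 67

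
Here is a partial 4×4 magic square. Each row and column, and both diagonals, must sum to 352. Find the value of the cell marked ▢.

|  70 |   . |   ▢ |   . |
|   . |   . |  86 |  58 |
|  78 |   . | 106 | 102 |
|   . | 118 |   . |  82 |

Row 3: 78 + 106 + 102 + ? = 352, so (3,2) = 66.
Column 4 must total 352; the given cells sum to 242, so (1,4) = 110.
From main diagonal, 352 − (70 + 106 + 82) gives (2,2) = 94.
Anti-diagonal: 110 + 86 + 66 + ? = 352, so (4,1) = 90.
The remaining cell in row 2 is (2,1) = 352 − 238 = 114.
Row 4 must total 352; the given cells sum to 290, so (4,3) = 62.
Column 2: 94 + 66 + 118 + ? = 352, so (1,2) = 74.
The remaining cell in column 3 is (1,3) = 352 − 254 = 98.

98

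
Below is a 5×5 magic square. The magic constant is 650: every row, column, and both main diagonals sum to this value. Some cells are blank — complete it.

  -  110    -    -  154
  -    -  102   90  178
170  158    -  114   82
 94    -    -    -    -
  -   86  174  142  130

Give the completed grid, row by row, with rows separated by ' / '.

Using row 3: 170 + 158 + 114 + 82 + ? → (3,3) = 650 − 524 = 126.
From row 5, 650 − (86 + 174 + 142 + 130) gives (5,1) = 118.
Column 5 must total 650; the given cells sum to 544, so (4,5) = 106.
Anti-diagonal: 154 + 90 + 126 + 118 + ? = 650, so (4,2) = 162.
Column 2 must total 650; the given cells sum to 516, so (2,2) = 134.
Using row 2: 134 + 102 + 90 + 178 + ? → (2,1) = 650 − 504 = 146.
Column 1 must total 650; the given cells sum to 528, so (1,1) = 122.
The remaining cell in main diagonal is (4,4) = 650 − 512 = 138.
From row 4, 650 − (94 + 162 + 138 + 106) gives (4,3) = 150.
Column 3: 102 + 126 + 150 + 174 + ? = 650, so (1,3) = 98.
Using column 4: 90 + 114 + 138 + 142 + ? → (1,4) = 650 − 484 = 166.

122 110 98 166 154 / 146 134 102 90 178 / 170 158 126 114 82 / 94 162 150 138 106 / 118 86 174 142 130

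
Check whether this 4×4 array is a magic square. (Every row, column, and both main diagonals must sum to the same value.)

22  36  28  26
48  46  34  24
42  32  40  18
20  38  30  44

No — column 2 sums to 152 but column 1 sums to 132.

Row 1: 22 + 36 + 28 + 26 = 112.
Row 2: 48 + 46 + 34 + 24 = 152.
Row 3: 42 + 32 + 40 + 18 = 132.
Row 4: 20 + 38 + 30 + 44 = 132.
Column 1: 22 + 48 + 42 + 20 = 132.
Column 2: 36 + 46 + 32 + 38 = 152.
Column 3: 28 + 34 + 40 + 30 = 132.
Column 4: 26 + 24 + 18 + 44 = 112.
Main diagonal: 22 + 46 + 40 + 44 = 152.
Anti-diagonal: 26 + 34 + 32 + 20 = 112.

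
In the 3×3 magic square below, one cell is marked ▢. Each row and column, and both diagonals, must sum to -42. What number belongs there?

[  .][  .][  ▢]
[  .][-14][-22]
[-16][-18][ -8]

From row 2, -42 − (-14 + (-22)) gives (2,1) = -6.
Column 1 needs -42; the known cells sum to -22, so (1,1) = -20.
The remaining cell in column 2 is (1,2) = -42 − (-32) = -10.
Column 3 needs -42; the known cells sum to -30, so (1,3) = -12.

-12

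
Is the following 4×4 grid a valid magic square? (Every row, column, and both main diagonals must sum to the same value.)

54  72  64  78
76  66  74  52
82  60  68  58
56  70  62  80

Row 1: 54 + 72 + 64 + 78 = 268.
Row 2: 76 + 66 + 74 + 52 = 268.
Row 3: 82 + 60 + 68 + 58 = 268.
Row 4: 56 + 70 + 62 + 80 = 268.
Column 1: 54 + 76 + 82 + 56 = 268.
Column 2: 72 + 66 + 60 + 70 = 268.
Column 3: 64 + 74 + 68 + 62 = 268.
Column 4: 78 + 52 + 58 + 80 = 268.
Main diagonal: 54 + 66 + 68 + 80 = 268.
Anti-diagonal: 78 + 74 + 60 + 56 = 268.
All lines sum to 268.

Yes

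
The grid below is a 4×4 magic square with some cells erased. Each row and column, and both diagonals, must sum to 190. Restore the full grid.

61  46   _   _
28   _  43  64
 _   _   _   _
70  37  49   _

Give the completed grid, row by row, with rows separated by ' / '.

Row 2 must total 190; the given cells sum to 135, so (2,2) = 55.
Row 4: 70 + 37 + 49 + ? = 190, so (4,4) = 34.
From column 1, 190 − (61 + 28 + 70) gives (3,1) = 31.
The remaining cell in column 2 is (3,2) = 190 − 138 = 52.
Main diagonal must total 190; the given cells sum to 150, so (3,3) = 40.
Using anti-diagonal: 43 + 52 + 70 + ? → (1,4) = 190 − 165 = 25.
Row 1: 61 + 46 + 25 + ? = 190, so (1,3) = 58.
The remaining cell in row 3 is (3,4) = 190 − 123 = 67.

61 46 58 25 / 28 55 43 64 / 31 52 40 67 / 70 37 49 34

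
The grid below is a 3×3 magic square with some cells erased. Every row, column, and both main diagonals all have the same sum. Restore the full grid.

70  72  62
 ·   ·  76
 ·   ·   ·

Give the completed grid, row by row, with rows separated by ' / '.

Row 1 is already complete: 70 + 72 + 62 = 204, so that is the magic constant.
Column 3: 62 + 76 + ? = 204, so (3,3) = 66.
Main diagonal needs 204; the known cells sum to 136, so (2,2) = 68.
Anti-diagonal needs 204; the known cells sum to 130, so (3,1) = 74.
The remaining cell in row 2 is (2,1) = 204 − 144 = 60.
Row 3 needs 204; the known cells sum to 140, so (3,2) = 64.

70 72 62 / 60 68 76 / 74 64 66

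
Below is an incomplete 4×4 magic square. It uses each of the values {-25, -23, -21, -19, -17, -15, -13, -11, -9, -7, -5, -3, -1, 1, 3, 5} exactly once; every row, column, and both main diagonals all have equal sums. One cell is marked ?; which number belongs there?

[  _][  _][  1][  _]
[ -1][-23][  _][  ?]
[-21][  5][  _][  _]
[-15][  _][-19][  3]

The 16 entries sum to -160, so each line sums to -160/4 = -40.
Using row 4: -15 + (-19) + 3 + ? → (4,2) = -40 − (-31) = -9.
From column 1, -40 − (-1 + (-21) + (-15)) gives (1,1) = -3.
Column 2 needs -40; the known cells sum to -27, so (1,2) = -13.
Main diagonal needs -40; the known cells sum to -23, so (3,3) = -17.
From row 1, -40 − (-3 + (-13) + 1) gives (1,4) = -25.
Using row 3: -21 + 5 + (-17) + ? → (3,4) = -40 − (-33) = -7.
Using column 3: 1 + (-17) + (-19) + ? → (2,3) = -40 − (-35) = -5.
The remaining cell in column 4 is (2,4) = -40 − (-29) = -11.

-11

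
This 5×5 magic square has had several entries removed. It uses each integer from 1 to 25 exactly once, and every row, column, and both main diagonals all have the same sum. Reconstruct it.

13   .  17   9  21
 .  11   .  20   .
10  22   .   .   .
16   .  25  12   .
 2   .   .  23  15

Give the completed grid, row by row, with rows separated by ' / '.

13 5 17 9 21 / 24 11 3 20 7 / 10 22 14 1 18 / 16 8 25 12 4 / 2 19 6 23 15

The entries are 1 through 25, which sum to 325, so each line sums to 325/5 = 65.
Using row 1: 13 + 17 + 9 + 21 + ? → (1,2) = 65 − 60 = 5.
Column 1 needs 65; the known cells sum to 41, so (2,1) = 24.
Column 4 needs 65; the known cells sum to 64, so (3,4) = 1.
From main diagonal, 65 − (13 + 11 + 12 + 15) gives (3,3) = 14.
Using anti-diagonal: 21 + 20 + 14 + 2 + ? → (4,2) = 65 − 57 = 8.
Row 3: 10 + 22 + 14 + 1 + ? = 65, so (3,5) = 18.
Using row 4: 16 + 8 + 25 + 12 + ? → (4,5) = 65 − 61 = 4.
Column 2 must total 65; the given cells sum to 46, so (5,2) = 19.
Column 5 must total 65; the given cells sum to 58, so (2,5) = 7.
The remaining cell in row 2 is (2,3) = 65 − 62 = 3.
From row 5, 65 − (2 + 19 + 23 + 15) gives (5,3) = 6.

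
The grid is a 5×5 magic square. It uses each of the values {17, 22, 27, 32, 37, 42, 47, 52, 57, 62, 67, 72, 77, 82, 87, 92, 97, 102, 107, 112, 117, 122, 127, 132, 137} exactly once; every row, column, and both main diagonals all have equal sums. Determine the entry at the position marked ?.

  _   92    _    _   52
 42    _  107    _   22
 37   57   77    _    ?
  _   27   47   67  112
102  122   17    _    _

The 25 entries sum to 1925, so each line sums to 1925/5 = 385.
Row 4: 27 + 47 + 67 + 112 + ? = 385, so (4,1) = 132.
Column 1: 42 + 37 + 132 + 102 + ? = 385, so (1,1) = 72.
Column 2 needs 385; the known cells sum to 298, so (2,2) = 87.
The remaining cell in column 3 is (1,3) = 385 − 248 = 137.
From main diagonal, 385 − (72 + 87 + 77 + 67) gives (5,5) = 82.
Using anti-diagonal: 52 + 77 + 27 + 102 + ? → (2,4) = 385 − 258 = 127.
From row 1, 385 − (72 + 92 + 137 + 52) gives (1,4) = 32.
Row 5: 102 + 122 + 17 + 82 + ? = 385, so (5,4) = 62.
Column 4 needs 385; the known cells sum to 288, so (3,4) = 97.
Using column 5: 52 + 22 + 112 + 82 + ? → (3,5) = 385 − 268 = 117.

117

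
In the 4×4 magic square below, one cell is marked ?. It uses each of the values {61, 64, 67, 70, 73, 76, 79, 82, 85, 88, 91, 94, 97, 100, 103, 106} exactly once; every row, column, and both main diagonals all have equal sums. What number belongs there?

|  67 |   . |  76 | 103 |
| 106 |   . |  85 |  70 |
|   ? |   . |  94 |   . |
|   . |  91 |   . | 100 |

The 16 entries sum to 1336, so each line sums to 1336/4 = 334.
Row 1 must total 334; the given cells sum to 246, so (1,2) = 88.
Row 2: 106 + 85 + 70 + ? = 334, so (2,2) = 73.
Column 2: 88 + 73 + 91 + ? = 334, so (3,2) = 82.
The remaining cell in column 3 is (4,3) = 334 − 255 = 79.
Column 4 needs 334; the known cells sum to 273, so (3,4) = 61.
From anti-diagonal, 334 − (103 + 85 + 82) gives (4,1) = 64.
Row 3 must total 334; the given cells sum to 237, so (3,1) = 97.

97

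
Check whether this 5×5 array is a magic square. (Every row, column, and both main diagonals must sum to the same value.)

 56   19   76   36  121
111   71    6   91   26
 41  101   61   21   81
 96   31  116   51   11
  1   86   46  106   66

Row 1: 56 + 19 + 76 + 36 + 121 = 308.
Row 2: 111 + 71 + 6 + 91 + 26 = 305.
Row 3: 41 + 101 + 61 + 21 + 81 = 305.
Row 4: 96 + 31 + 116 + 51 + 11 = 305.
Row 5: 1 + 86 + 46 + 106 + 66 = 305.
Column 1: 56 + 111 + 41 + 96 + 1 = 305.
Column 2: 19 + 71 + 101 + 31 + 86 = 308.
Column 3: 76 + 6 + 61 + 116 + 46 = 305.
Column 4: 36 + 91 + 21 + 51 + 106 = 305.
Column 5: 121 + 26 + 81 + 11 + 66 = 305.
Main diagonal: 56 + 71 + 61 + 51 + 66 = 305.
Anti-diagonal: 121 + 91 + 61 + 31 + 1 = 305.

No — column 5 sums to 305 but row 1 sums to 308.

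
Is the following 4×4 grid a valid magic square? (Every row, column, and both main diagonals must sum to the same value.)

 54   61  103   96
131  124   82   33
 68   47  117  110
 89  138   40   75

Row 1: 54 + 61 + 103 + 96 = 314.
Row 2: 131 + 124 + 82 + 33 = 370.
Row 3: 68 + 47 + 117 + 110 = 342.
Row 4: 89 + 138 + 40 + 75 = 342.
Column 1: 54 + 131 + 68 + 89 = 342.
Column 2: 61 + 124 + 47 + 138 = 370.
Column 3: 103 + 82 + 117 + 40 = 342.
Column 4: 96 + 33 + 110 + 75 = 314.
Main diagonal: 54 + 124 + 117 + 75 = 370.
Anti-diagonal: 96 + 82 + 47 + 89 = 314.

No — column 4 sums to 314 but column 3 sums to 342.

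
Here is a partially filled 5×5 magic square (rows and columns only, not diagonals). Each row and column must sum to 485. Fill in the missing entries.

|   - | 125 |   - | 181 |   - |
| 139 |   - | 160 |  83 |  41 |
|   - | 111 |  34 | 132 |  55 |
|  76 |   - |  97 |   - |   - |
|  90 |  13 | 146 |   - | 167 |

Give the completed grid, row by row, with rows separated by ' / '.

Row 2 needs 485; the known cells sum to 423, so (2,2) = 62.
Using row 3: 111 + 34 + 132 + 55 + ? → (3,1) = 485 − 332 = 153.
Row 5 needs 485; the known cells sum to 416, so (5,4) = 69.
Column 1 must total 485; the given cells sum to 458, so (1,1) = 27.
Column 2 needs 485; the known cells sum to 311, so (4,2) = 174.
Column 3 needs 485; the known cells sum to 437, so (1,3) = 48.
Using column 4: 181 + 83 + 132 + 69 + ? → (4,4) = 485 − 465 = 20.
From row 1, 485 − (27 + 125 + 48 + 181) gives (1,5) = 104.
Using row 4: 76 + 174 + 97 + 20 + ? → (4,5) = 485 − 367 = 118.

27 125 48 181 104 / 139 62 160 83 41 / 153 111 34 132 55 / 76 174 97 20 118 / 90 13 146 69 167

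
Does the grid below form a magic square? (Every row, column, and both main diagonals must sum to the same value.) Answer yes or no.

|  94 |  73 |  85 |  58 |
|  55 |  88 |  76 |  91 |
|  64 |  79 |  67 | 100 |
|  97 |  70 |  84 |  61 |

No — column 4 sums to 310 but row 4 sums to 312.

Row 1: 94 + 73 + 85 + 58 = 310.
Row 2: 55 + 88 + 76 + 91 = 310.
Row 3: 64 + 79 + 67 + 100 = 310.
Row 4: 97 + 70 + 84 + 61 = 312.
Column 1: 94 + 55 + 64 + 97 = 310.
Column 2: 73 + 88 + 79 + 70 = 310.
Column 3: 85 + 76 + 67 + 84 = 312.
Column 4: 58 + 91 + 100 + 61 = 310.
Main diagonal: 94 + 88 + 67 + 61 = 310.
Anti-diagonal: 58 + 76 + 79 + 97 = 310.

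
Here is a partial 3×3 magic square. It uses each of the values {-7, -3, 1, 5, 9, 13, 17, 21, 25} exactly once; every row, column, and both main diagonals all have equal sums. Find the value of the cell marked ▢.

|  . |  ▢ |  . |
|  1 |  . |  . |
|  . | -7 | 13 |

The 9 entries sum to 81, so each line sums to 81/3 = 27.
Row 3 must total 27; the given cells sum to 6, so (3,1) = 21.
Using column 1: 1 + 21 + ? → (1,1) = 27 − 22 = 5.
The remaining cell in main diagonal is (2,2) = 27 − 18 = 9.
Anti-diagonal must total 27; the given cells sum to 30, so (1,3) = -3.
Using row 1: 5 + (-3) + ? → (1,2) = 27 − 2 = 25.

25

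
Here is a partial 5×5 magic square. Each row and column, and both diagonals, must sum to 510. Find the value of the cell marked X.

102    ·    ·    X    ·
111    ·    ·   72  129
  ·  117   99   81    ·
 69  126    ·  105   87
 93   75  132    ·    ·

138

The remaining cell in row 4 is (4,3) = 510 − 387 = 123.
Column 1 needs 510; the known cells sum to 375, so (3,1) = 135.
Anti-diagonal must total 510; the given cells sum to 390, so (1,5) = 120.
Row 3 must total 510; the given cells sum to 432, so (3,5) = 78.
Column 5: 120 + 129 + 78 + 87 + ? = 510, so (5,5) = 96.
Main diagonal needs 510; the known cells sum to 402, so (2,2) = 108.
From row 2, 510 − (111 + 108 + 72 + 129) gives (2,3) = 90.
Using row 5: 93 + 75 + 132 + 96 + ? → (5,4) = 510 − 396 = 114.
Column 2 must total 510; the given cells sum to 426, so (1,2) = 84.
Column 3 needs 510; the known cells sum to 444, so (1,3) = 66.
Column 4: 72 + 81 + 105 + 114 + ? = 510, so (1,4) = 138.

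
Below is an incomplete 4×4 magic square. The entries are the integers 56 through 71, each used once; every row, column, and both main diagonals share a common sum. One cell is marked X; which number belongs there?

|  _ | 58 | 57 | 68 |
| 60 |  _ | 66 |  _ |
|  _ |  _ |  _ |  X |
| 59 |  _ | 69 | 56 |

67

The entries are 56 through 71, which sum to 1016, so each line sums to 1016/4 = 254.
The remaining cell in row 1 is (1,1) = 254 − 183 = 71.
From row 4, 254 − (59 + 69 + 56) gives (4,2) = 70.
Column 1: 71 + 60 + 59 + ? = 254, so (3,1) = 64.
Using column 3: 57 + 66 + 69 + ? → (3,3) = 254 − 192 = 62.
Using main diagonal: 71 + 62 + 56 + ? → (2,2) = 254 − 189 = 65.
Anti-diagonal must total 254; the given cells sum to 193, so (3,2) = 61.
Using row 2: 60 + 65 + 66 + ? → (2,4) = 254 − 191 = 63.
Using row 3: 64 + 61 + 62 + ? → (3,4) = 254 − 187 = 67.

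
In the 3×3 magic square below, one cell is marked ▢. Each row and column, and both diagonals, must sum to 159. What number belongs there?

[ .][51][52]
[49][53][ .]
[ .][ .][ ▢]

50

Using row 1: 51 + 52 + ? → (1,1) = 159 − 103 = 56.
Row 2 needs 159; the known cells sum to 102, so (2,3) = 57.
The remaining cell in column 1 is (3,1) = 159 − 105 = 54.
The remaining cell in column 2 is (3,2) = 159 − 104 = 55.
The remaining cell in column 3 is (3,3) = 159 − 109 = 50.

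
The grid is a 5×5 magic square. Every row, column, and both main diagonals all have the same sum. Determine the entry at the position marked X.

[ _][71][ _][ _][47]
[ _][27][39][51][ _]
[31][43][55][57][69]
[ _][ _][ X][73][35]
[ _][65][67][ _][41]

Row 3 is complete and sums to 255; that is the magic constant.
Column 2 needs 255; the known cells sum to 206, so (4,2) = 49.
The remaining cell in column 5 is (2,5) = 255 − 192 = 63.
Using main diagonal: 27 + 55 + 73 + 41 + ? → (1,1) = 255 − 196 = 59.
Anti-diagonal needs 255; the known cells sum to 202, so (5,1) = 53.
Using row 2: 27 + 39 + 51 + 63 + ? → (2,1) = 255 − 180 = 75.
Row 5: 53 + 65 + 67 + 41 + ? = 255, so (5,4) = 29.
Using column 1: 59 + 75 + 31 + 53 + ? → (4,1) = 255 − 218 = 37.
Using column 4: 51 + 57 + 73 + 29 + ? → (1,4) = 255 − 210 = 45.
The remaining cell in row 1 is (1,3) = 255 − 222 = 33.
Row 4: 37 + 49 + 73 + 35 + ? = 255, so (4,3) = 61.

61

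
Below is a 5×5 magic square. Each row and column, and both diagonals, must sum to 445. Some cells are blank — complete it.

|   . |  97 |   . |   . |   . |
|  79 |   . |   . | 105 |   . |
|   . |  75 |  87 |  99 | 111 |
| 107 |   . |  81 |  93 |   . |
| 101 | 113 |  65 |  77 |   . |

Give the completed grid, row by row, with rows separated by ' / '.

85 97 109 71 83 / 79 91 103 105 67 / 73 75 87 99 111 / 107 69 81 93 95 / 101 113 65 77 89

The remaining cell in row 3 is (3,1) = 445 − 372 = 73.
Row 5 must total 445; the given cells sum to 356, so (5,5) = 89.
Column 1: 79 + 73 + 107 + 101 + ? = 445, so (1,1) = 85.
From column 4, 445 − (105 + 99 + 93 + 77) gives (1,4) = 71.
The remaining cell in main diagonal is (2,2) = 445 − 354 = 91.
From column 2, 445 − (97 + 91 + 75 + 113) gives (4,2) = 69.
Anti-diagonal must total 445; the given cells sum to 362, so (1,5) = 83.
The remaining cell in row 1 is (1,3) = 445 − 336 = 109.
Row 4 needs 445; the known cells sum to 350, so (4,5) = 95.
Column 3 must total 445; the given cells sum to 342, so (2,3) = 103.
Column 5 must total 445; the given cells sum to 378, so (2,5) = 67.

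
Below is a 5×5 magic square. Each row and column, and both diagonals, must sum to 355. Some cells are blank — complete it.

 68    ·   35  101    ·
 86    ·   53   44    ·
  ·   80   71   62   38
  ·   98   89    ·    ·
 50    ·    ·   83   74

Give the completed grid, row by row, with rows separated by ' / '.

The remaining cell in row 3 is (3,1) = 355 − 251 = 104.
Column 1 needs 355; the known cells sum to 308, so (4,1) = 47.
Column 3 needs 355; the known cells sum to 248, so (5,3) = 107.
The remaining cell in column 4 is (4,4) = 355 − 290 = 65.
Main diagonal must total 355; the given cells sum to 278, so (2,2) = 77.
Anti-diagonal must total 355; the given cells sum to 263, so (1,5) = 92.
From row 1, 355 − (68 + 35 + 101 + 92) gives (1,2) = 59.
The remaining cell in row 2 is (2,5) = 355 − 260 = 95.
Using row 4: 47 + 98 + 89 + 65 + ? → (4,5) = 355 − 299 = 56.
The remaining cell in row 5 is (5,2) = 355 − 314 = 41.

68 59 35 101 92 / 86 77 53 44 95 / 104 80 71 62 38 / 47 98 89 65 56 / 50 41 107 83 74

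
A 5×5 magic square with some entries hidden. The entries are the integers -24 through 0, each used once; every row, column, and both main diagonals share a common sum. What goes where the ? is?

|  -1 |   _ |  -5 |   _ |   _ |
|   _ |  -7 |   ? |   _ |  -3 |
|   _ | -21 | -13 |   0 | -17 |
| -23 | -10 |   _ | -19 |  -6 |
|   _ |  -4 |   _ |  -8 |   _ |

-24

The entries are -24 through 0, which sum to -300, so each line sums to -300/5 = -60.
Row 3 must total -60; the given cells sum to -51, so (3,1) = -9.
From row 4, -60 − (-23 + (-10) + (-19) + (-6)) gives (4,3) = -2.
From column 2, -60 − (-7 + (-21) + (-10) + (-4)) gives (1,2) = -18.
Main diagonal needs -60; the known cells sum to -40, so (5,5) = -20.
From column 5, -60 − (-3 + (-17) + (-6) + (-20)) gives (1,5) = -14.
The remaining cell in row 1 is (1,4) = -60 − (-38) = -22.
The remaining cell in column 4 is (2,4) = -60 − (-49) = -11.
Anti-diagonal must total -60; the given cells sum to -48, so (5,1) = -12.
Row 5 must total -60; the given cells sum to -44, so (5,3) = -16.
Column 1 needs -60; the known cells sum to -45, so (2,1) = -15.
Column 3 must total -60; the given cells sum to -36, so (2,3) = -24.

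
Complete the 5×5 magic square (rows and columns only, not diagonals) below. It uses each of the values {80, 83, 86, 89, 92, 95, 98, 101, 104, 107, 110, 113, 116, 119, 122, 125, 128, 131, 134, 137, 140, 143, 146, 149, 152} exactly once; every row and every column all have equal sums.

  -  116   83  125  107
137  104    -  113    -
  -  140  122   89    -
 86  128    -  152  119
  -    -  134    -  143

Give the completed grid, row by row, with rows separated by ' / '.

149 116 83 125 107 / 137 104 146 113 80 / 98 140 122 89 131 / 86 128 95 152 119 / 110 92 134 101 143

The 25 entries sum to 2900, so each line sums to 2900/5 = 580.
From row 1, 580 − (116 + 83 + 125 + 107) gives (1,1) = 149.
Row 4: 86 + 128 + 152 + 119 + ? = 580, so (4,3) = 95.
Column 2 must total 580; the given cells sum to 488, so (5,2) = 92.
Column 3: 83 + 122 + 95 + 134 + ? = 580, so (2,3) = 146.
Column 4 must total 580; the given cells sum to 479, so (5,4) = 101.
Row 2: 137 + 104 + 146 + 113 + ? = 580, so (2,5) = 80.
Row 5 needs 580; the known cells sum to 470, so (5,1) = 110.
Column 1: 149 + 137 + 86 + 110 + ? = 580, so (3,1) = 98.
The remaining cell in column 5 is (3,5) = 580 − 449 = 131.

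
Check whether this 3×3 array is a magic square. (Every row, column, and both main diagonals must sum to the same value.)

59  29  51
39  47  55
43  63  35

Row 1: 59 + 29 + 51 = 139.
Row 2: 39 + 47 + 55 = 141.
Row 3: 43 + 63 + 35 = 141.
Column 1: 59 + 39 + 43 = 141.
Column 2: 29 + 47 + 63 = 139.
Column 3: 51 + 55 + 35 = 141.
Main diagonal: 59 + 47 + 35 = 141.
Anti-diagonal: 51 + 47 + 43 = 141.

No — column 1 sums to 141 but row 1 sums to 139.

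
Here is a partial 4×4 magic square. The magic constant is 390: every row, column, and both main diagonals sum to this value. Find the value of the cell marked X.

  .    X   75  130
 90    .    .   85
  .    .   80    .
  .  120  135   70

60

Row 4 must total 390; the given cells sum to 325, so (4,1) = 65.
Using column 3: 75 + 80 + 135 + ? → (2,3) = 390 − 290 = 100.
Column 4 must total 390; the given cells sum to 285, so (3,4) = 105.
Anti-diagonal: 130 + 100 + 65 + ? = 390, so (3,2) = 95.
The remaining cell in row 2 is (2,2) = 390 − 275 = 115.
From row 3, 390 − (95 + 80 + 105) gives (3,1) = 110.
Column 1: 90 + 110 + 65 + ? = 390, so (1,1) = 125.
From column 2, 390 − (115 + 95 + 120) gives (1,2) = 60.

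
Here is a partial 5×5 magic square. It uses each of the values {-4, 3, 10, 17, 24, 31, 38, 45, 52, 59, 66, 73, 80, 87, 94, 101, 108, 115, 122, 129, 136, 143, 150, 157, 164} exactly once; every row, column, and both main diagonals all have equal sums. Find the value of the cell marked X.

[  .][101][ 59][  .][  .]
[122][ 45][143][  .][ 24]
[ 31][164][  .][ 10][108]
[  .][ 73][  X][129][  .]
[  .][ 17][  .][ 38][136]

The 25 entries sum to 2000, so each line sums to 2000/5 = 400.
Row 2 needs 400; the known cells sum to 334, so (2,4) = 66.
From row 3, 400 − (31 + 164 + 10 + 108) gives (3,3) = 87.
From column 4, 400 − (66 + 10 + 129 + 38) gives (1,4) = 157.
Main diagonal needs 400; the known cells sum to 397, so (1,1) = 3.
Row 1 must total 400; the given cells sum to 320, so (1,5) = 80.
From column 5, 400 − (80 + 24 + 108 + 136) gives (4,5) = 52.
Anti-diagonal needs 400; the known cells sum to 306, so (5,1) = 94.
Using row 5: 94 + 17 + 38 + 136 + ? → (5,3) = 400 − 285 = 115.
The remaining cell in column 1 is (4,1) = 400 − 250 = 150.
Column 3 must total 400; the given cells sum to 404, so (4,3) = -4.

-4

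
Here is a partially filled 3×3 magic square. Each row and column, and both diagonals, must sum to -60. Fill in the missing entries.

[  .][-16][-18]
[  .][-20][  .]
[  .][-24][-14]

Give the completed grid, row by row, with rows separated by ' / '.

Row 1 must total -60; the given cells sum to -34, so (1,1) = -26.
The remaining cell in row 3 is (3,1) = -60 − (-38) = -22.
Column 1 needs -60; the known cells sum to -48, so (2,1) = -12.
The remaining cell in column 3 is (2,3) = -60 − (-32) = -28.

-26 -16 -18 / -12 -20 -28 / -22 -24 -14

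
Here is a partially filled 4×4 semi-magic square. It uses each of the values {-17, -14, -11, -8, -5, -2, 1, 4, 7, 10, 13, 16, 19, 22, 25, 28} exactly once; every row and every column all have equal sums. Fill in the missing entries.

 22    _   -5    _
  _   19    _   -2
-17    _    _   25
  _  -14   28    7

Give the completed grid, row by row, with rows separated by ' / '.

The 16 entries sum to 88, so each line sums to 88/4 = 22.
Using row 4: -14 + 28 + 7 + ? → (4,1) = 22 − 21 = 1.
Column 1: 22 + (-17) + 1 + ? = 22, so (2,1) = 16.
From column 4, 22 − (-2 + 25 + 7) gives (1,4) = -8.
Using row 1: 22 + (-5) + (-8) + ? → (1,2) = 22 − 9 = 13.
Using row 2: 16 + 19 + (-2) + ? → (2,3) = 22 − 33 = -11.
Using column 2: 13 + 19 + (-14) + ? → (3,2) = 22 − 18 = 4.
From column 3, 22 − (-5 + (-11) + 28) gives (3,3) = 10.

22 13 -5 -8 / 16 19 -11 -2 / -17 4 10 25 / 1 -14 28 7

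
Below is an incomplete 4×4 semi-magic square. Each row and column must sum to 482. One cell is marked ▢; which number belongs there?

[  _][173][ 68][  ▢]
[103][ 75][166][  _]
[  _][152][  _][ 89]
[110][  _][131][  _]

Row 2 needs 482; the known cells sum to 344, so (2,4) = 138.
Using column 2: 173 + 75 + 152 + ? → (4,2) = 482 − 400 = 82.
Column 3 must total 482; the given cells sum to 365, so (3,3) = 117.
Using row 3: 152 + 117 + 89 + ? → (3,1) = 482 − 358 = 124.
Row 4 needs 482; the known cells sum to 323, so (4,4) = 159.
Using column 1: 103 + 124 + 110 + ? → (1,1) = 482 − 337 = 145.
Using column 4: 138 + 89 + 159 + ? → (1,4) = 482 − 386 = 96.

96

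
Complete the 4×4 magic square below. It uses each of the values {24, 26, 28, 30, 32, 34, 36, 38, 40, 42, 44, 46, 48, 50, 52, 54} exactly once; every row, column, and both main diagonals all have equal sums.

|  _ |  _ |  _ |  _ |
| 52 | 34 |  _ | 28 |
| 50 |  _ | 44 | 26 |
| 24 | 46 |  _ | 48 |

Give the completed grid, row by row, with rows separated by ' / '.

The 16 entries sum to 624, so each line sums to 624/4 = 156.
From row 2, 156 − (52 + 34 + 28) gives (2,3) = 42.
From row 3, 156 − (50 + 44 + 26) gives (3,2) = 36.
Row 4 needs 156; the known cells sum to 118, so (4,3) = 38.
From column 1, 156 − (52 + 50 + 24) gives (1,1) = 30.
Column 2 must total 156; the given cells sum to 116, so (1,2) = 40.
Column 3 needs 156; the known cells sum to 124, so (1,3) = 32.
Column 4: 28 + 26 + 48 + ? = 156, so (1,4) = 54.

30 40 32 54 / 52 34 42 28 / 50 36 44 26 / 24 46 38 48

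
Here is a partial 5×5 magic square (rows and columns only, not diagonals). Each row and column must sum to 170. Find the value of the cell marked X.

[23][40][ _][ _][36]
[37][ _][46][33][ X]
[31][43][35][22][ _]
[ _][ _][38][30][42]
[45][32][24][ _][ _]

From row 3, 170 − (31 + 43 + 35 + 22) gives (3,5) = 39.
The remaining cell in column 1 is (4,1) = 170 − 136 = 34.
Column 3: 46 + 35 + 38 + 24 + ? = 170, so (1,3) = 27.
Row 1 must total 170; the given cells sum to 126, so (1,4) = 44.
From row 4, 170 − (34 + 38 + 30 + 42) gives (4,2) = 26.
Column 2: 40 + 43 + 26 + 32 + ? = 170, so (2,2) = 29.
Column 4 must total 170; the given cells sum to 129, so (5,4) = 41.
Row 2 needs 170; the known cells sum to 145, so (2,5) = 25.

25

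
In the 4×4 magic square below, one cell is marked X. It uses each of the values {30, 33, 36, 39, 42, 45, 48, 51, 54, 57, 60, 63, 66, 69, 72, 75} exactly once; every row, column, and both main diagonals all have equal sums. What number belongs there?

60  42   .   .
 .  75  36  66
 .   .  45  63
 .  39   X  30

The 16 entries sum to 840, so each line sums to 840/4 = 210.
The remaining cell in row 2 is (2,1) = 210 − 177 = 33.
Column 2 must total 210; the given cells sum to 156, so (3,2) = 54.
The remaining cell in column 4 is (1,4) = 210 − 159 = 51.
Anti-diagonal: 51 + 36 + 54 + ? = 210, so (4,1) = 69.
Row 1 needs 210; the known cells sum to 153, so (1,3) = 57.
Row 3 needs 210; the known cells sum to 162, so (3,1) = 48.
The remaining cell in row 4 is (4,3) = 210 − 138 = 72.

72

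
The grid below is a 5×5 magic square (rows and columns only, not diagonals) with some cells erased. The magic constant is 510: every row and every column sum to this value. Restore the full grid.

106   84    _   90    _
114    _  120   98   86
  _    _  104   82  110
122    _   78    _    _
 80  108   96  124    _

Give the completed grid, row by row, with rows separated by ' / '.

106 84 112 90 118 / 114 92 120 98 86 / 88 126 104 82 110 / 122 100 78 116 94 / 80 108 96 124 102

The remaining cell in row 2 is (2,2) = 510 − 418 = 92.
From row 5, 510 − (80 + 108 + 96 + 124) gives (5,5) = 102.
Column 1 must total 510; the given cells sum to 422, so (3,1) = 88.
Column 3 needs 510; the known cells sum to 398, so (1,3) = 112.
From column 4, 510 − (90 + 98 + 82 + 124) gives (4,4) = 116.
Row 1: 106 + 84 + 112 + 90 + ? = 510, so (1,5) = 118.
Using row 3: 88 + 104 + 82 + 110 + ? → (3,2) = 510 − 384 = 126.
Column 2: 84 + 92 + 126 + 108 + ? = 510, so (4,2) = 100.
Using column 5: 118 + 86 + 110 + 102 + ? → (4,5) = 510 − 416 = 94.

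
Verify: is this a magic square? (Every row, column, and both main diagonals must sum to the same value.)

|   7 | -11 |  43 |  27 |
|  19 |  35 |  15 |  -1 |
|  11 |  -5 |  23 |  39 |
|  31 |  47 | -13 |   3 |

Row 1: 7 + (-11) + 43 + 27 = 66.
Row 2: 19 + 35 + 15 + (-1) = 68.
Row 3: 11 + (-5) + 23 + 39 = 68.
Row 4: 31 + 47 + (-13) + 3 = 68.
Column 1: 7 + 19 + 11 + 31 = 68.
Column 2: -11 + 35 + (-5) + 47 = 66.
Column 3: 43 + 15 + 23 + (-13) = 68.
Column 4: 27 + (-1) + 39 + 3 = 68.
Main diagonal: 7 + 35 + 23 + 3 = 68.
Anti-diagonal: 27 + 15 + (-5) + 31 = 68.

No — column 1 sums to 68 but row 1 sums to 66.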